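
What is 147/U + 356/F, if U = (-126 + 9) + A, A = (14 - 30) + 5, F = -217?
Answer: -77467/27776 ≈ -2.7890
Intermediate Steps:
A = -11 (A = -16 + 5 = -11)
U = -128 (U = (-126 + 9) - 11 = -117 - 11 = -128)
147/U + 356/F = 147/(-128) + 356/(-217) = 147*(-1/128) + 356*(-1/217) = -147/128 - 356/217 = -77467/27776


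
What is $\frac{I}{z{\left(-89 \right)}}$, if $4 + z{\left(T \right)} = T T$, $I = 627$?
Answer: $\frac{209}{2639} \approx 0.079197$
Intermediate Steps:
$z{\left(T \right)} = -4 + T^{2}$ ($z{\left(T \right)} = -4 + T T = -4 + T^{2}$)
$\frac{I}{z{\left(-89 \right)}} = \frac{627}{-4 + \left(-89\right)^{2}} = \frac{627}{-4 + 7921} = \frac{627}{7917} = 627 \cdot \frac{1}{7917} = \frac{209}{2639}$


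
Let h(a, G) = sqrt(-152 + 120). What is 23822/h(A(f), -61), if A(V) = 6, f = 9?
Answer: -11911*I*sqrt(2)/4 ≈ -4211.2*I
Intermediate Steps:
h(a, G) = 4*I*sqrt(2) (h(a, G) = sqrt(-32) = 4*I*sqrt(2))
23822/h(A(f), -61) = 23822/((4*I*sqrt(2))) = 23822*(-I*sqrt(2)/8) = -11911*I*sqrt(2)/4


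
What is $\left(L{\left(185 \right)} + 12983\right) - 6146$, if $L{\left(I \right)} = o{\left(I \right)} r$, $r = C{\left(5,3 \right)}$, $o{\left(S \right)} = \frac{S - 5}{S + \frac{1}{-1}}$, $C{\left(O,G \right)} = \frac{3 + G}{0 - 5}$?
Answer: $\frac{157224}{23} \approx 6835.8$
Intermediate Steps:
$C{\left(O,G \right)} = - \frac{3}{5} - \frac{G}{5}$ ($C{\left(O,G \right)} = \frac{3 + G}{-5} = \left(3 + G\right) \left(- \frac{1}{5}\right) = - \frac{3}{5} - \frac{G}{5}$)
$o{\left(S \right)} = \frac{-5 + S}{-1 + S}$ ($o{\left(S \right)} = \frac{-5 + S}{S - 1} = \frac{-5 + S}{-1 + S}$)
$r = - \frac{6}{5}$ ($r = - \frac{3}{5} - \frac{3}{5} = - \frac{6}{5} \approx -1.2$)
$L{\left(I \right)} = - \frac{6 \left(-5 + I\right)}{5 \left(-1 + I\right)}$ ($L{\left(I \right)} = \frac{-5 + I}{-1 + I} \left(- \frac{6}{5}\right) = - \frac{6 \left(-5 + I\right)}{5 \left(-1 + I\right)}$)
$\left(L{\left(185 \right)} + 12983\right) - 6146 = \left(\frac{6 \left(5 - 185\right)}{5 \left(-1 + 185\right)} + 12983\right) - 6146 = \left(\frac{6 \left(5 - 185\right)}{5 \cdot 184} + 12983\right) - 6146 = \left(\frac{6}{5} \cdot \frac{1}{184} \left(-180\right) + 12983\right) - 6146 = \left(- \frac{27}{23} + 12983\right) - 6146 = \frac{298582}{23} - 6146 = \frac{157224}{23}$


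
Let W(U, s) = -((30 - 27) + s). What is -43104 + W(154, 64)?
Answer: -43171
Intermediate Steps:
W(U, s) = -3 - s (W(U, s) = -(3 + s) = -3 - s)
-43104 + W(154, 64) = -43104 + (-3 - 1*64) = -43104 + (-3 - 64) = -43104 - 67 = -43171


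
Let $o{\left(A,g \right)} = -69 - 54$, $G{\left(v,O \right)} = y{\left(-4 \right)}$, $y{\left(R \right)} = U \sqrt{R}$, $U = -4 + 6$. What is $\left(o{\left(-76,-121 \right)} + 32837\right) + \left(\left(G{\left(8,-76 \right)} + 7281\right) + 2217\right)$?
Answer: $42212 + 4 i \approx 42212.0 + 4.0 i$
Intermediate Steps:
$U = 2$
$y{\left(R \right)} = 2 \sqrt{R}$
$G{\left(v,O \right)} = 4 i$ ($G{\left(v,O \right)} = 2 \sqrt{-4} = 2 \cdot 2 i = 4 i$)
$o{\left(A,g \right)} = -123$
$\left(o{\left(-76,-121 \right)} + 32837\right) + \left(\left(G{\left(8,-76 \right)} + 7281\right) + 2217\right) = \left(-123 + 32837\right) + \left(\left(4 i + 7281\right) + 2217\right) = 32714 + \left(\left(7281 + 4 i\right) + 2217\right) = 32714 + \left(9498 + 4 i\right) = 42212 + 4 i$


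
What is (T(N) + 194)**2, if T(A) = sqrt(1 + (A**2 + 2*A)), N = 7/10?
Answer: 3829849/100 ≈ 38299.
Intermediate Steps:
N = 7/10 (N = 7*(1/10) = 7/10 ≈ 0.70000)
T(A) = sqrt(1 + A**2 + 2*A)
(T(N) + 194)**2 = (sqrt(1 + (7/10)**2 + 2*(7/10)) + 194)**2 = (sqrt(1 + 49/100 + 7/5) + 194)**2 = (sqrt(289/100) + 194)**2 = (17/10 + 194)**2 = (1957/10)**2 = 3829849/100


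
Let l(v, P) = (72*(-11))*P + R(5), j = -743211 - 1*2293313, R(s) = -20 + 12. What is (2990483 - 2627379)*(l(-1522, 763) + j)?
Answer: -1321999210112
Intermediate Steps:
R(s) = -8
j = -3036524 (j = -743211 - 2293313 = -3036524)
l(v, P) = -8 - 792*P (l(v, P) = (72*(-11))*P - 8 = -792*P - 8 = -8 - 792*P)
(2990483 - 2627379)*(l(-1522, 763) + j) = (2990483 - 2627379)*((-8 - 792*763) - 3036524) = 363104*((-8 - 604296) - 3036524) = 363104*(-604304 - 3036524) = 363104*(-3640828) = -1321999210112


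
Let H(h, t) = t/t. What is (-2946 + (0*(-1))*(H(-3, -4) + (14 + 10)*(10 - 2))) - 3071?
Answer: -6017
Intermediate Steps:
H(h, t) = 1
(-2946 + (0*(-1))*(H(-3, -4) + (14 + 10)*(10 - 2))) - 3071 = (-2946 + (0*(-1))*(1 + (14 + 10)*(10 - 2))) - 3071 = (-2946 + 0*(1 + 24*8)) - 3071 = (-2946 + 0*(1 + 192)) - 3071 = (-2946 + 0*193) - 3071 = (-2946 + 0) - 3071 = -2946 - 3071 = -6017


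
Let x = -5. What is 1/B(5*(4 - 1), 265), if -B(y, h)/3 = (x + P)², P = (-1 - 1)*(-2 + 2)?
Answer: -1/75 ≈ -0.013333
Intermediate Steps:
P = 0 (P = -2*0 = 0)
B(y, h) = -75 (B(y, h) = -3*(-5 + 0)² = -3*(-5)² = -3*25 = -75)
1/B(5*(4 - 1), 265) = 1/(-75) = -1/75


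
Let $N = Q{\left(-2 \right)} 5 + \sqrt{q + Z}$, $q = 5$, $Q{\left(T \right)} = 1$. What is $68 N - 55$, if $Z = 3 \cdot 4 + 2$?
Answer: $285 + 68 \sqrt{19} \approx 581.41$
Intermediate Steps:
$Z = 14$ ($Z = 12 + 2 = 14$)
$N = 5 + \sqrt{19}$ ($N = 1 \cdot 5 + \sqrt{5 + 14} = 5 + \sqrt{19} \approx 9.3589$)
$68 N - 55 = 68 \left(5 + \sqrt{19}\right) - 55 = \left(340 + 68 \sqrt{19}\right) - 55 = 285 + 68 \sqrt{19}$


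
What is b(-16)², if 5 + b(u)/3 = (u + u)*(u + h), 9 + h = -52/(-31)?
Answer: 4753137249/961 ≈ 4.9460e+6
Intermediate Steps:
h = -227/31 (h = -9 - 52/(-31) = -9 - 52*(-1/31) = -9 + 52/31 = -227/31 ≈ -7.3226)
b(u) = -15 + 6*u*(-227/31 + u) (b(u) = -15 + 3*((u + u)*(u - 227/31)) = -15 + 3*((2*u)*(-227/31 + u)) = -15 + 3*(2*u*(-227/31 + u)) = -15 + 6*u*(-227/31 + u))
b(-16)² = (-15 + 6*(-16)² - 1362/31*(-16))² = (-15 + 6*256 + 21792/31)² = (-15 + 1536 + 21792/31)² = (68943/31)² = 4753137249/961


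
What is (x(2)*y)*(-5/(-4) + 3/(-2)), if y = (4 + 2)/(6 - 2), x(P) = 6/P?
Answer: -9/8 ≈ -1.1250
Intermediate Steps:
y = 3/2 (y = 6/4 = 6*(1/4) = 3/2 ≈ 1.5000)
(x(2)*y)*(-5/(-4) + 3/(-2)) = ((6/2)*(3/2))*(-5/(-4) + 3/(-2)) = ((6*(1/2))*(3/2))*(-5*(-1/4) + 3*(-1/2)) = (3*(3/2))*(5/4 - 3/2) = (9/2)*(-1/4) = -9/8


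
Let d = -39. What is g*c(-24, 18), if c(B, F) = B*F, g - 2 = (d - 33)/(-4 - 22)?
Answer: -26784/13 ≈ -2060.3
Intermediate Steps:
g = 62/13 (g = 2 + (-39 - 33)/(-4 - 22) = 2 - 72/(-26) = 2 - 72*(-1/26) = 2 + 36/13 = 62/13 ≈ 4.7692)
g*c(-24, 18) = 62*(-24*18)/13 = (62/13)*(-432) = -26784/13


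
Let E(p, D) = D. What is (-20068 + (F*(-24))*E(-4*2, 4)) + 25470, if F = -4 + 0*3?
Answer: 5786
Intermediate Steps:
F = -4 (F = -4 + 0 = -4)
(-20068 + (F*(-24))*E(-4*2, 4)) + 25470 = (-20068 - 4*(-24)*4) + 25470 = (-20068 + 96*4) + 25470 = (-20068 + 384) + 25470 = -19684 + 25470 = 5786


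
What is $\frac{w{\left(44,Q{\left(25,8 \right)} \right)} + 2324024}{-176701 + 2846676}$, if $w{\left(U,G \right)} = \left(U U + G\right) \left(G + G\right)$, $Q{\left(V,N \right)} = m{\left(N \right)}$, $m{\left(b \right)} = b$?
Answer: $\frac{2355128}{2669975} \approx 0.88208$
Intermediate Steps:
$Q{\left(V,N \right)} = N$
$w{\left(U,G \right)} = 2 G \left(G + U^{2}\right)$ ($w{\left(U,G \right)} = \left(U^{2} + G\right) 2 G = \left(G + U^{2}\right) 2 G = 2 G \left(G + U^{2}\right)$)
$\frac{w{\left(44,Q{\left(25,8 \right)} \right)} + 2324024}{-176701 + 2846676} = \frac{2 \cdot 8 \left(8 + 44^{2}\right) + 2324024}{-176701 + 2846676} = \frac{2 \cdot 8 \left(8 + 1936\right) + 2324024}{2669975} = \left(2 \cdot 8 \cdot 1944 + 2324024\right) \frac{1}{2669975} = \left(31104 + 2324024\right) \frac{1}{2669975} = 2355128 \cdot \frac{1}{2669975} = \frac{2355128}{2669975}$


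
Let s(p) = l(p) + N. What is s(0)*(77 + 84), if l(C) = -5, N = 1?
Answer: -644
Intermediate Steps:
s(p) = -4 (s(p) = -5 + 1 = -4)
s(0)*(77 + 84) = -4*(77 + 84) = -4*161 = -644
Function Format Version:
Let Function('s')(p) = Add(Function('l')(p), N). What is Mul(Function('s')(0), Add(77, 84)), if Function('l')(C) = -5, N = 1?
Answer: -644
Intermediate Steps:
Function('s')(p) = -4 (Function('s')(p) = Add(-5, 1) = -4)
Mul(Function('s')(0), Add(77, 84)) = Mul(-4, Add(77, 84)) = Mul(-4, 161) = -644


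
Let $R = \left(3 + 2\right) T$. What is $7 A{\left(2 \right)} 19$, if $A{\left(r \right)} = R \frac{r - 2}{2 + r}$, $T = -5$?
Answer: $0$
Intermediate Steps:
$R = -25$ ($R = \left(3 + 2\right) \left(-5\right) = 5 \left(-5\right) = -25$)
$A{\left(r \right)} = - \frac{25 \left(-2 + r\right)}{2 + r}$ ($A{\left(r \right)} = - 25 \frac{r - 2}{2 + r} = - 25 \frac{-2 + r}{2 + r} = - \frac{25 \left(-2 + r\right)}{2 + r}$)
$7 A{\left(2 \right)} 19 = 7 \frac{25 \left(2 - 2\right)}{2 + 2} \cdot 19 = 7 \frac{25 \left(2 - 2\right)}{4} \cdot 19 = 7 \cdot 25 \cdot \frac{1}{4} \cdot 0 \cdot 19 = 7 \cdot 0 \cdot 19 = 0 \cdot 19 = 0$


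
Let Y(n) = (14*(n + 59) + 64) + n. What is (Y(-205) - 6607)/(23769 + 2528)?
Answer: -8792/26297 ≈ -0.33433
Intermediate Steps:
Y(n) = 890 + 15*n (Y(n) = (14*(59 + n) + 64) + n = ((826 + 14*n) + 64) + n = (890 + 14*n) + n = 890 + 15*n)
(Y(-205) - 6607)/(23769 + 2528) = ((890 + 15*(-205)) - 6607)/(23769 + 2528) = ((890 - 3075) - 6607)/26297 = (-2185 - 6607)*(1/26297) = -8792*1/26297 = -8792/26297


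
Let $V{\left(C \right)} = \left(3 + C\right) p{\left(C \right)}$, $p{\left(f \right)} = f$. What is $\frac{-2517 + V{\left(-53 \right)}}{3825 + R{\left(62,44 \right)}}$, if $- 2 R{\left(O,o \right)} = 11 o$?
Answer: $\frac{133}{3583} \approx 0.03712$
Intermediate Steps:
$R{\left(O,o \right)} = - \frac{11 o}{2}$
$V{\left(C \right)} = C \left(3 + C\right)$ ($V{\left(C \right)} = \left(3 + C\right) C = C \left(3 + C\right)$)
$\frac{-2517 + V{\left(-53 \right)}}{3825 + R{\left(62,44 \right)}} = \frac{-2517 - 53 \left(3 - 53\right)}{3825 - 242} = \frac{-2517 - -2650}{3825 - 242} = \frac{-2517 + 2650}{3583} = 133 \cdot \frac{1}{3583} = \frac{133}{3583}$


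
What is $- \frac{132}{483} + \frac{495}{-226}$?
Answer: $- \frac{89639}{36386} \approx -2.4636$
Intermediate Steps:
$- \frac{132}{483} + \frac{495}{-226} = \left(-132\right) \frac{1}{483} + 495 \left(- \frac{1}{226}\right) = - \frac{44}{161} - \frac{495}{226} = - \frac{89639}{36386}$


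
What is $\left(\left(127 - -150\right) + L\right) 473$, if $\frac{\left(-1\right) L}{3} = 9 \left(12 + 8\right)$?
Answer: $-124399$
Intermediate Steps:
$L = -540$ ($L = - 3 \cdot 9 \left(12 + 8\right) = - 3 \cdot 9 \cdot 20 = \left(-3\right) 180 = -540$)
$\left(\left(127 - -150\right) + L\right) 473 = \left(\left(127 - -150\right) - 540\right) 473 = \left(\left(127 + 150\right) - 540\right) 473 = \left(277 - 540\right) 473 = \left(-263\right) 473 = -124399$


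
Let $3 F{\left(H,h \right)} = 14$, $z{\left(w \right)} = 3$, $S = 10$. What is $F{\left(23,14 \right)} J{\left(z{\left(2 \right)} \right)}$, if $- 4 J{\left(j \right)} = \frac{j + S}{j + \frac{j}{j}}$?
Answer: $- \frac{91}{24} \approx -3.7917$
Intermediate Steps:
$F{\left(H,h \right)} = \frac{14}{3}$ ($F{\left(H,h \right)} = \frac{1}{3} \cdot 14 = \frac{14}{3}$)
$J{\left(j \right)} = - \frac{10 + j}{4 \left(1 + j\right)}$ ($J{\left(j \right)} = - \frac{\left(j + 10\right) \frac{1}{j + \frac{j}{j}}}{4} = - \frac{\left(10 + j\right) \frac{1}{j + 1}}{4} = - \frac{\left(10 + j\right) \frac{1}{1 + j}}{4} = - \frac{\frac{1}{1 + j} \left(10 + j\right)}{4} = - \frac{10 + j}{4 \left(1 + j\right)}$)
$F{\left(23,14 \right)} J{\left(z{\left(2 \right)} \right)} = \frac{14 \frac{-10 - 3}{4 \left(1 + 3\right)}}{3} = \frac{14 \frac{-10 - 3}{4 \cdot 4}}{3} = \frac{14 \cdot \frac{1}{4} \cdot \frac{1}{4} \left(-13\right)}{3} = \frac{14}{3} \left(- \frac{13}{16}\right) = - \frac{91}{24}$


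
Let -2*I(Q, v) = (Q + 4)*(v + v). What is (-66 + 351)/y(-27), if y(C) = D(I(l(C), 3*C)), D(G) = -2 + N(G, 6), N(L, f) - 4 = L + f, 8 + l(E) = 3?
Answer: -285/73 ≈ -3.9041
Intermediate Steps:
l(E) = -5 (l(E) = -8 + 3 = -5)
N(L, f) = 4 + L + f (N(L, f) = 4 + (L + f) = 4 + L + f)
I(Q, v) = -v*(4 + Q) (I(Q, v) = -(Q + 4)*(v + v)/2 = -(4 + Q)*2*v/2 = -v*(4 + Q))
D(G) = 8 + G (D(G) = -2 + (4 + G + 6) = -2 + (10 + G) = 8 + G)
y(C) = 8 + 3*C (y(C) = 8 - 3*C*(4 - 5) = 8 - 1*3*C*(-1) = 8 + 3*C)
(-66 + 351)/y(-27) = (-66 + 351)/(8 + 3*(-27)) = 285/(8 - 81) = 285/(-73) = 285*(-1/73) = -285/73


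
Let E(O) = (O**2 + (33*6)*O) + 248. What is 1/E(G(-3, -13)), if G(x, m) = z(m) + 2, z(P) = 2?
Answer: 1/1056 ≈ 0.00094697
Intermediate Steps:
G(x, m) = 4 (G(x, m) = 2 + 2 = 4)
E(O) = 248 + O**2 + 198*O (E(O) = (O**2 + 198*O) + 248 = 248 + O**2 + 198*O)
1/E(G(-3, -13)) = 1/(248 + 4**2 + 198*4) = 1/(248 + 16 + 792) = 1/1056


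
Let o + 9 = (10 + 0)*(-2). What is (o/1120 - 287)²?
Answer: 103342317961/1254400 ≈ 82384.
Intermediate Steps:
o = -29 (o = -9 + (10 + 0)*(-2) = -9 + 10*(-2) = -9 - 20 = -29)
(o/1120 - 287)² = (-29/1120 - 287)² = (-321469/1120)² = 103342317961/1254400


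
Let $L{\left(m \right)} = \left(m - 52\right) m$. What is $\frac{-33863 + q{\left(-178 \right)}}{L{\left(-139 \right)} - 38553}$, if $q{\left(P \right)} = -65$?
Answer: $\frac{8482}{3001} \approx 2.8264$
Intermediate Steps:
$L{\left(m \right)} = m \left(-52 + m\right)$ ($L{\left(m \right)} = \left(m - 52\right) m = \left(-52 + m\right) m = m \left(-52 + m\right)$)
$\frac{-33863 + q{\left(-178 \right)}}{L{\left(-139 \right)} - 38553} = \frac{-33863 - 65}{- 139 \left(-52 - 139\right) - 38553} = - \frac{33928}{\left(-139\right) \left(-191\right) - 38553} = - \frac{33928}{26549 - 38553} = - \frac{33928}{-12004} = \left(-33928\right) \left(- \frac{1}{12004}\right) = \frac{8482}{3001}$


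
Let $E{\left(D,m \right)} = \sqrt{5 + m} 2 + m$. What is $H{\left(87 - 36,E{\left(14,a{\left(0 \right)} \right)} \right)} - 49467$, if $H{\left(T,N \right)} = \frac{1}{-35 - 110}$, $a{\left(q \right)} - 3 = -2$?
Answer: $- \frac{7172716}{145} \approx -49467.0$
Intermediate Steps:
$a{\left(q \right)} = 1$ ($a{\left(q \right)} = 3 - 2 = 1$)
$E{\left(D,m \right)} = m + 2 \sqrt{5 + m}$ ($E{\left(D,m \right)} = 2 \sqrt{5 + m} + m = m + 2 \sqrt{5 + m}$)
$H{\left(T,N \right)} = - \frac{1}{145}$ ($H{\left(T,N \right)} = \frac{1}{-145} = - \frac{1}{145}$)
$H{\left(87 - 36,E{\left(14,a{\left(0 \right)} \right)} \right)} - 49467 = - \frac{1}{145} - 49467 = - \frac{7172716}{145}$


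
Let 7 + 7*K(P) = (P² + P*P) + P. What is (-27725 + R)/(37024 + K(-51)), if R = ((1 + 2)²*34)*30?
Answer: -129815/264312 ≈ -0.49114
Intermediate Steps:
K(P) = -1 + P/7 + 2*P²/7 (K(P) = -1 + ((P² + P*P) + P)/7 = -1 + ((P² + P²) + P)/7 = -1 + (2*P² + P)/7 = -1 + (P + 2*P²)/7 = -1 + (P/7 + 2*P²/7) = -1 + P/7 + 2*P²/7)
R = 9180 (R = (3²*34)*30 = (9*34)*30 = 306*30 = 9180)
(-27725 + R)/(37024 + K(-51)) = (-27725 + 9180)/(37024 + (-1 + (⅐)*(-51) + (2/7)*(-51)²)) = -18545/(37024 + (-1 - 51/7 + (2/7)*2601)) = -18545/(37024 + (-1 - 51/7 + 5202/7)) = -18545/(37024 + 5144/7) = -18545/264312/7 = -18545*7/264312 = -129815/264312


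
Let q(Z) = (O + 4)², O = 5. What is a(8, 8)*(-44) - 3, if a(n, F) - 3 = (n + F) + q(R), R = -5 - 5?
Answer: -4403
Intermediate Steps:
R = -10
q(Z) = 81 (q(Z) = (5 + 4)² = 9² = 81)
a(n, F) = 84 + F + n (a(n, F) = 3 + ((n + F) + 81) = 3 + ((F + n) + 81) = 3 + (81 + F + n) = 84 + F + n)
a(8, 8)*(-44) - 3 = (84 + 8 + 8)*(-44) - 3 = 100*(-44) - 3 = -4400 - 3 = -4403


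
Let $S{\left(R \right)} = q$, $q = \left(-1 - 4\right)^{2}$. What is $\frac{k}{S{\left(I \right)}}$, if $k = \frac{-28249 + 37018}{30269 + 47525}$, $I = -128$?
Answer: $\frac{8769}{1944850} \approx 0.0045088$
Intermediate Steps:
$q = 25$ ($q = \left(-5\right)^{2} = 25$)
$k = \frac{8769}{77794} \approx 0.11272$
$S{\left(R \right)} = 25$
$\frac{k}{S{\left(I \right)}} = \frac{8769}{77794 \cdot 25} = \frac{8769}{77794} \cdot \frac{1}{25} = \frac{8769}{1944850}$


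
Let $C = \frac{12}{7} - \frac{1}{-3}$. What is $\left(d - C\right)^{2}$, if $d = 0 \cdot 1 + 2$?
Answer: $\frac{1}{441} \approx 0.0022676$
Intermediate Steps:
$C = \frac{43}{21}$ ($C = 12 \cdot \frac{1}{7} - - \frac{1}{3} = \frac{12}{7} + \frac{1}{3} = \frac{43}{21} \approx 2.0476$)
$d = 2$ ($d = 0 + 2 = 2$)
$\left(d - C\right)^{2} = \left(2 - \frac{43}{21}\right)^{2} = \left(- \frac{1}{21}\right)^{2} = \frac{1}{441}$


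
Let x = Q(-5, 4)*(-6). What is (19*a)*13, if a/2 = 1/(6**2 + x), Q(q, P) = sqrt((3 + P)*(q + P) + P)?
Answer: 38/3 + 19*I*sqrt(3)/9 ≈ 12.667 + 3.6566*I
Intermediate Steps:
Q(q, P) = sqrt(P + (3 + P)*(P + q)) (Q(q, P) = sqrt((3 + P)*(P + q) + P) = sqrt(P + (3 + P)*(P + q)))
x = -6*I*sqrt(3) (x = sqrt(4**2 + 3*(-5) + 4*4 + 4*(-5))*(-6) = sqrt(16 - 15 + 16 - 20)*(-6) = sqrt(-3)*(-6) = (I*sqrt(3))*(-6) = -6*I*sqrt(3) ≈ -10.392*I)
a = 2/(36 - 6*I*sqrt(3)) (a = 2/(6**2 - 6*I*sqrt(3)) = 2/(36 - 6*I*sqrt(3)) ≈ 0.051282 + 0.014804*I)
(19*a)*13 = (19*(2/39 + I*sqrt(3)/117))*13 = (38/39 + 19*I*sqrt(3)/117)*13 = 38/3 + 19*I*sqrt(3)/9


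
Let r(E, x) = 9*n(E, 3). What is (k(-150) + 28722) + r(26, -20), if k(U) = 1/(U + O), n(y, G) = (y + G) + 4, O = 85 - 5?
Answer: 2031329/70 ≈ 29019.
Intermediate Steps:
O = 80
n(y, G) = 4 + G + y (n(y, G) = (G + y) + 4 = 4 + G + y)
r(E, x) = 63 + 9*E (r(E, x) = 9*(4 + 3 + E) = 9*(7 + E) = 63 + 9*E)
k(U) = 1/(80 + U) (k(U) = 1/(U + 80) = 1/(80 + U))
(k(-150) + 28722) + r(26, -20) = (1/(80 - 150) + 28722) + (63 + 9*26) = (1/(-70) + 28722) + (63 + 234) = (-1/70 + 28722) + 297 = 2010539/70 + 297 = 2031329/70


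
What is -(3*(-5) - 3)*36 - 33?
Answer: 615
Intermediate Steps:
-(3*(-5) - 3)*36 - 33 = -(-15 - 3)*36 - 33 = -1*(-18)*36 - 33 = 18*36 - 33 = 648 - 33 = 615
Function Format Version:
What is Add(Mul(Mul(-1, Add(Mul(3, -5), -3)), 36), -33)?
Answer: 615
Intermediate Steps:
Add(Mul(Mul(-1, Add(Mul(3, -5), -3)), 36), -33) = Add(Mul(Mul(-1, Add(-15, -3)), 36), -33) = Add(Mul(Mul(-1, -18), 36), -33) = Add(Mul(18, 36), -33) = Add(648, -33) = 615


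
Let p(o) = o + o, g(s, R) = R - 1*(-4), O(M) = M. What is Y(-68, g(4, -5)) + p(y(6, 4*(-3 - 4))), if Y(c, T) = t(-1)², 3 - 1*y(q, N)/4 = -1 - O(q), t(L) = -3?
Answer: 89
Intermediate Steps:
g(s, R) = 4 + R (g(s, R) = R + 4 = 4 + R)
y(q, N) = 16 + 4*q (y(q, N) = 12 - 4*(-1 - q) = 12 + (4 + 4*q) = 16 + 4*q)
p(o) = 2*o
Y(c, T) = 9 (Y(c, T) = (-3)² = 9)
Y(-68, g(4, -5)) + p(y(6, 4*(-3 - 4))) = 9 + 2*(16 + 4*6) = 9 + 2*(16 + 24) = 9 + 2*40 = 9 + 80 = 89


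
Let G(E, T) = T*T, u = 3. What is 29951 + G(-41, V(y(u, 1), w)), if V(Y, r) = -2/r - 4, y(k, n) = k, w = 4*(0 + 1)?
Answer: 119885/4 ≈ 29971.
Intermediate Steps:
w = 4 (w = 4*1 = 4)
V(Y, r) = -4 - 2/r
G(E, T) = T²
29951 + G(-41, V(y(u, 1), w)) = 29951 + (-4 - 2/4)² = 29951 + (-4 - 2*¼)² = 29951 + (-4 - ½)² = 29951 + (-9/2)² = 29951 + 81/4 = 119885/4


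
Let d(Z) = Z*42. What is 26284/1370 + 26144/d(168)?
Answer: 6914912/302085 ≈ 22.891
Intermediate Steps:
d(Z) = 42*Z
26284/1370 + 26144/d(168) = 26284/1370 + 26144/((42*168)) = 26284*(1/1370) + 26144/7056 = 13142/685 + 26144*(1/7056) = 13142/685 + 1634/441 = 6914912/302085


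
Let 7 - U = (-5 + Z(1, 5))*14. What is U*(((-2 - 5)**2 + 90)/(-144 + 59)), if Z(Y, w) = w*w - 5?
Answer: 28217/85 ≈ 331.96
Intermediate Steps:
Z(Y, w) = -5 + w**2 (Z(Y, w) = w**2 - 5 = -5 + w**2)
U = -203 (U = 7 - (-5 + (-5 + 5**2))*14 = 7 - (-5 + (-5 + 25))*14 = 7 - (-5 + 20)*14 = 7 - 15*14 = 7 - 1*210 = 7 - 210 = -203)
U*(((-2 - 5)**2 + 90)/(-144 + 59)) = -203*((-2 - 5)**2 + 90)/(-144 + 59) = -203*((-7)**2 + 90)/(-85) = -203*(49 + 90)*(-1)/85 = -28217*(-1)/85 = -203*(-139/85) = 28217/85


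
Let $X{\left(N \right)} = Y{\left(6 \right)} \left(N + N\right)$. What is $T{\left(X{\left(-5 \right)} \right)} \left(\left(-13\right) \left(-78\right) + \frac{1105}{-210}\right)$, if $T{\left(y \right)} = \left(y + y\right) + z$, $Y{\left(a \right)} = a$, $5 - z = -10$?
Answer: $- \frac{211835}{2} \approx -1.0592 \cdot 10^{5}$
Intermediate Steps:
$z = 15$ ($z = 5 - -10 = 5 + 10 = 15$)
$X{\left(N \right)} = 12 N$ ($X{\left(N \right)} = 6 \left(N + N\right) = 6 \cdot 2 N = 12 N$)
$T{\left(y \right)} = 15 + 2 y$ ($T{\left(y \right)} = \left(y + y\right) + 15 = 2 y + 15 = 15 + 2 y$)
$T{\left(X{\left(-5 \right)} \right)} \left(\left(-13\right) \left(-78\right) + \frac{1105}{-210}\right) = \left(15 + 2 \cdot 12 \left(-5\right)\right) \left(\left(-13\right) \left(-78\right) + \frac{1105}{-210}\right) = \left(15 + 2 \left(-60\right)\right) \left(1014 + 1105 \left(- \frac{1}{210}\right)\right) = \left(15 - 120\right) \left(1014 - \frac{221}{42}\right) = \left(-105\right) \frac{42367}{42} = - \frac{211835}{2}$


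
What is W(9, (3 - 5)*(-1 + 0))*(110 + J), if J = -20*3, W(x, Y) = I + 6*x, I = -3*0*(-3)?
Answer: 2700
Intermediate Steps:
I = 0 (I = 0*(-3) = 0)
W(x, Y) = 6*x (W(x, Y) = 0 + 6*x = 6*x)
J = -60
W(9, (3 - 5)*(-1 + 0))*(110 + J) = (6*9)*(110 - 60) = 54*50 = 2700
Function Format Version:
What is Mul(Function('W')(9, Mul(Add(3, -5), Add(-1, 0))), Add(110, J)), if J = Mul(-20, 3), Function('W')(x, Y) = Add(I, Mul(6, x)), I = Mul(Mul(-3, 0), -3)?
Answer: 2700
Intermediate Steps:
I = 0 (I = Mul(0, -3) = 0)
Function('W')(x, Y) = Mul(6, x) (Function('W')(x, Y) = Add(0, Mul(6, x)) = Mul(6, x))
J = -60
Mul(Function('W')(9, Mul(Add(3, -5), Add(-1, 0))), Add(110, J)) = Mul(Mul(6, 9), Add(110, -60)) = Mul(54, 50) = 2700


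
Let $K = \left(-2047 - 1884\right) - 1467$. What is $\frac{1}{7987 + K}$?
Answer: $\frac{1}{2589} \approx 0.00038625$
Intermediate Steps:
$K = -5398$ ($K = -3931 - 1467 = -5398$)
$\frac{1}{7987 + K} = \frac{1}{7987 - 5398} = \frac{1}{2589}$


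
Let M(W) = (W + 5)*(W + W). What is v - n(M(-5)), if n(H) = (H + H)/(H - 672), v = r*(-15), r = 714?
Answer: -10710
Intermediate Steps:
M(W) = 2*W*(5 + W) (M(W) = (5 + W)*(2*W) = 2*W*(5 + W))
v = -10710 (v = 714*(-15) = -10710)
n(H) = 2*H/(-672 + H) (n(H) = (2*H)/(-672 + H) = 2*H/(-672 + H))
v - n(M(-5)) = -10710 - 2*2*(-5)*(5 - 5)/(-672 + 2*(-5)*(5 - 5)) = -10710 - 2*2*(-5)*0/(-672 + 2*(-5)*0) = -10710 - 2*0/(-672 + 0) = -10710 - 2*0/(-672) = -10710 - 2*0*(-1)/672 = -10710 - 1*0 = -10710 + 0 = -10710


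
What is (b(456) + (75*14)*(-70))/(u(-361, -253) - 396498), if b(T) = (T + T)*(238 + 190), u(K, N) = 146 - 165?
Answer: -316836/396517 ≈ -0.79905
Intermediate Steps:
u(K, N) = -19
b(T) = 856*T (b(T) = (2*T)*428 = 856*T)
(b(456) + (75*14)*(-70))/(u(-361, -253) - 396498) = (856*456 + (75*14)*(-70))/(-19 - 396498) = (390336 + 1050*(-70))/(-396517) = (390336 - 73500)*(-1/396517) = 316836*(-1/396517) = -316836/396517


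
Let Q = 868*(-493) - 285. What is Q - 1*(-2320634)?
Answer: 1892425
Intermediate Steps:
Q = -428209 (Q = -427924 - 285 = -428209)
Q - 1*(-2320634) = -428209 - 1*(-2320634) = -428209 + 2320634 = 1892425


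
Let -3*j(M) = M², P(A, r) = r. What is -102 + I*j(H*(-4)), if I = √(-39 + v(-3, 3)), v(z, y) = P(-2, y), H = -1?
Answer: -102 - 32*I ≈ -102.0 - 32.0*I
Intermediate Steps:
v(z, y) = y
I = 6*I (I = √(-39 + 3) = √(-36) = 6*I ≈ 6.0*I)
j(M) = -M²/3
-102 + I*j(H*(-4)) = -102 + (6*I)*(-(-1*(-4))²/3) = -102 + (6*I)*(-⅓*4²) = -102 + (6*I)*(-⅓*16) = -102 + (6*I)*(-16/3) = -102 - 32*I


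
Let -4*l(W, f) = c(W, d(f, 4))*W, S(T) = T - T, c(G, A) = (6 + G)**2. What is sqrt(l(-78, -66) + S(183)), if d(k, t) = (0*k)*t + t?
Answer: 36*sqrt(78) ≈ 317.94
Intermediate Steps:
d(k, t) = t (d(k, t) = 0*t + t = 0 + t = t)
S(T) = 0
l(W, f) = -W*(6 + W)**2/4 (l(W, f) = -(6 + W)**2*W/4 = -W*(6 + W)**2/4)
sqrt(l(-78, -66) + S(183)) = sqrt(-1/4*(-78)*(6 - 78)**2 + 0) = sqrt(-1/4*(-78)*(-72)**2 + 0) = sqrt(-1/4*(-78)*5184 + 0) = sqrt(101088 + 0) = sqrt(101088) = 36*sqrt(78)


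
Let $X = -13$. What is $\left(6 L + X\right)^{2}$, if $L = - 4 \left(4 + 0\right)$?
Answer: $11881$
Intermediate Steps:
$L = -16$ ($L = \left(-4\right) 4 = -16$)
$\left(6 L + X\right)^{2} = \left(6 \left(-16\right) - 13\right)^{2} = \left(-96 - 13\right)^{2} = \left(-109\right)^{2} = 11881$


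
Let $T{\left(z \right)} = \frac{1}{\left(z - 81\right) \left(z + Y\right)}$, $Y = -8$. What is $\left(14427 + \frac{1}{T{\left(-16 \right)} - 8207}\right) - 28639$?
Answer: $- \frac{271532982068}{19105895} \approx -14212.0$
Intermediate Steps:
$T{\left(z \right)} = \frac{1}{\left(-81 + z\right) \left(-8 + z\right)}$ ($T{\left(z \right)} = \frac{1}{\left(z - 81\right) \left(z - 8\right)} = \frac{1}{\left(-81 + z\right) \left(-8 + z\right)}$)
$\left(14427 + \frac{1}{T{\left(-16 \right)} - 8207}\right) - 28639 = \left(14427 + \frac{1}{\frac{1}{648 + \left(-16\right)^{2} - -1424} - 8207}\right) - 28639 = \left(14427 + \frac{1}{\frac{1}{648 + 256 + 1424} - 8207}\right) - 28639 = \left(14427 + \frac{1}{\frac{1}{2328} - 8207}\right) - 28639 = \left(14427 + \frac{1}{- \frac{19105895}{2328}}\right) - 28639 = \left(14427 - \frac{2328}{19105895}\right) - 28639 = \frac{275640744837}{19105895} - 28639 = - \frac{271532982068}{19105895}$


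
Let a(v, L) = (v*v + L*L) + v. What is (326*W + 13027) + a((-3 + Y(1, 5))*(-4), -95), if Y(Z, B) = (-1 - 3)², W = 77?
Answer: 49806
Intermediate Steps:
Y(Z, B) = 16 (Y(Z, B) = (-4)² = 16)
a(v, L) = v + L² + v² (a(v, L) = (v² + L²) + v = (L² + v²) + v = v + L² + v²)
(326*W + 13027) + a((-3 + Y(1, 5))*(-4), -95) = (326*77 + 13027) + ((-3 + 16)*(-4) + (-95)² + ((-3 + 16)*(-4))²) = (25102 + 13027) + (13*(-4) + 9025 + (13*(-4))²) = 38129 + (-52 + 9025 + (-52)²) = 38129 + (-52 + 9025 + 2704) = 38129 + 11677 = 49806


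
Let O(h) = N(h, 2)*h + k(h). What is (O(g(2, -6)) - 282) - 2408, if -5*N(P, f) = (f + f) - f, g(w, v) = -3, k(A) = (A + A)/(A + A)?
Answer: -13439/5 ≈ -2687.8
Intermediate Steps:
k(A) = 1 (k(A) = (2*A)/((2*A)) = (2*A)*(1/(2*A)) = 1)
N(P, f) = -f/5 (N(P, f) = -((f + f) - f)/5 = -(2*f - f)/5 = -f/5)
O(h) = 1 - 2*h/5 (O(h) = (-⅕*2)*h + 1 = -2*h/5 + 1 = 1 - 2*h/5)
(O(g(2, -6)) - 282) - 2408 = ((1 - ⅖*(-3)) - 282) - 2408 = ((1 + 6/5) - 282) - 2408 = (11/5 - 282) - 2408 = -1399/5 - 2408 = -13439/5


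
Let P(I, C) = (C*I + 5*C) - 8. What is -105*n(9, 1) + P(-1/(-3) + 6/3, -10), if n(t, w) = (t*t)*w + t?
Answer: -28594/3 ≈ -9531.3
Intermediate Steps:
P(I, C) = -8 + 5*C + C*I (P(I, C) = (5*C + C*I) - 8 = -8 + 5*C + C*I)
n(t, w) = t + w*t² (n(t, w) = t²*w + t = w*t² + t = t + w*t²)
-105*n(9, 1) + P(-1/(-3) + 6/3, -10) = -945*(1 + 9*1) + (-8 + 5*(-10) - 10*(-1/(-3) + 6/3)) = -945*(1 + 9) + (-8 - 50 - 10*(-1*(-⅓) + 6*(⅓))) = -945*10 + (-8 - 50 - 10*(⅓ + 2)) = -105*90 + (-8 - 50 - 10*7/3) = -9450 + (-8 - 50 - 70/3) = -9450 - 244/3 = -28594/3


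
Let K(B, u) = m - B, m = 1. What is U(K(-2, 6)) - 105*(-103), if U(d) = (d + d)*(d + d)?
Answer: 10851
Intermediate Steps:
K(B, u) = 1 - B
U(d) = 4*d**2 (U(d) = (2*d)*(2*d) = 4*d**2)
U(K(-2, 6)) - 105*(-103) = 4*(1 - 1*(-2))**2 - 105*(-103) = 4*(1 + 2)**2 + 10815 = 4*3**2 + 10815 = 4*9 + 10815 = 36 + 10815 = 10851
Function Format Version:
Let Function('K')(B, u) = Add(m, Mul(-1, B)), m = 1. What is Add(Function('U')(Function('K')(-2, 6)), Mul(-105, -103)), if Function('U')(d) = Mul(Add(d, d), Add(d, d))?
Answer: 10851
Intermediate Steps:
Function('K')(B, u) = Add(1, Mul(-1, B))
Function('U')(d) = Mul(4, Pow(d, 2)) (Function('U')(d) = Mul(Mul(2, d), Mul(2, d)) = Mul(4, Pow(d, 2)))
Add(Function('U')(Function('K')(-2, 6)), Mul(-105, -103)) = Add(Mul(4, Pow(Add(1, Mul(-1, -2)), 2)), Mul(-105, -103)) = Add(Mul(4, Pow(Add(1, 2), 2)), 10815) = Add(Mul(4, Pow(3, 2)), 10815) = Add(Mul(4, 9), 10815) = Add(36, 10815) = 10851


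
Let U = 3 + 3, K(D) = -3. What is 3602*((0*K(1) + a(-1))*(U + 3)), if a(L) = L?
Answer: -32418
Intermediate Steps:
U = 6
3602*((0*K(1) + a(-1))*(U + 3)) = 3602*((0*(-3) - 1)*(6 + 3)) = 3602*((0 - 1)*9) = 3602*(-1*9) = 3602*(-9) = -32418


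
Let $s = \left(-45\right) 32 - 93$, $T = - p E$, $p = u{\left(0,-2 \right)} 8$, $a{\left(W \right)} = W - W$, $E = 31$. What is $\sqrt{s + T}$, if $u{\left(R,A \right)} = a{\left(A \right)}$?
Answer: $i \sqrt{1533} \approx 39.154 i$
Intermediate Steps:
$a{\left(W \right)} = 0$
$u{\left(R,A \right)} = 0$
$p = 0$ ($p = 0 \cdot 8 = 0$)
$T = 0$ ($T = \left(-1\right) 0 \cdot 31 = 0 \cdot 31 = 0$)
$s = -1533$ ($s = -1440 - 93 = -1533$)
$\sqrt{s + T} = \sqrt{-1533 + 0} = \sqrt{-1533} = i \sqrt{1533}$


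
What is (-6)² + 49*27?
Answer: 1359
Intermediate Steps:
(-6)² + 49*27 = 36 + 1323 = 1359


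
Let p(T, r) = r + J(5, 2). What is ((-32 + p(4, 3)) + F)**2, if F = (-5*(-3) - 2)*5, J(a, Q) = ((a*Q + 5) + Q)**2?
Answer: 105625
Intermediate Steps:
J(a, Q) = (5 + Q + Q*a)**2 (J(a, Q) = ((Q*a + 5) + Q)**2 = ((5 + Q*a) + Q)**2 = (5 + Q + Q*a)**2)
p(T, r) = 289 + r (p(T, r) = r + (5 + 2 + 2*5)**2 = r + (5 + 2 + 10)**2 = r + 17**2 = r + 289 = 289 + r)
F = 65 (F = (15 - 2)*5 = 13*5 = 65)
((-32 + p(4, 3)) + F)**2 = ((-32 + (289 + 3)) + 65)**2 = ((-32 + 292) + 65)**2 = (260 + 65)**2 = 325**2 = 105625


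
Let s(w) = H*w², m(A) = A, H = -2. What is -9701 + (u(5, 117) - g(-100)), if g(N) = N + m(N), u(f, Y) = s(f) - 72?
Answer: -9623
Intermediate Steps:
s(w) = -2*w²
u(f, Y) = -72 - 2*f² (u(f, Y) = -2*f² - 72 = -72 - 2*f²)
g(N) = 2*N (g(N) = N + N = 2*N)
-9701 + (u(5, 117) - g(-100)) = -9701 + ((-72 - 2*5²) - 2*(-100)) = -9701 + ((-72 - 2*25) - 1*(-200)) = -9701 + ((-72 - 50) + 200) = -9701 + (-122 + 200) = -9701 + 78 = -9623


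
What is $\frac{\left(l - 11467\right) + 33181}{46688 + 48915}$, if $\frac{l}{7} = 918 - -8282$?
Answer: $\frac{86114}{95603} \approx 0.90075$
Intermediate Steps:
$l = 64400$ ($l = 7 \left(918 - -8282\right) = 7 \left(918 + 8282\right) = 7 \cdot 9200 = 64400$)
$\frac{\left(l - 11467\right) + 33181}{46688 + 48915} = \frac{\left(64400 - 11467\right) + 33181}{46688 + 48915} = \frac{52933 + 33181}{95603} = 86114 \cdot \frac{1}{95603} = \frac{86114}{95603}$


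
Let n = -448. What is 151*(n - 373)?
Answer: -123971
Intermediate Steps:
151*(n - 373) = 151*(-448 - 373) = 151*(-821) = -123971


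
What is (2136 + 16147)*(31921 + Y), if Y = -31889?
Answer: 585056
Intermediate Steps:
(2136 + 16147)*(31921 + Y) = (2136 + 16147)*(31921 - 31889) = 18283*32 = 585056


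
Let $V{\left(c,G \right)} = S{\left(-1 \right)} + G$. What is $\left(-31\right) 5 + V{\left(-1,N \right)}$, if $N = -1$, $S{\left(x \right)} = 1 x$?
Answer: $-157$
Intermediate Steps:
$S{\left(x \right)} = x$
$V{\left(c,G \right)} = -1 + G$
$\left(-31\right) 5 + V{\left(-1,N \right)} = \left(-31\right) 5 - 2 = -155 - 2 = -157$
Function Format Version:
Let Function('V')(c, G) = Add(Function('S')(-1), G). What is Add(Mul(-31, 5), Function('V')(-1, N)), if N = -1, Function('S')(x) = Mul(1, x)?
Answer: -157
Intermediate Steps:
Function('S')(x) = x
Function('V')(c, G) = Add(-1, G)
Add(Mul(-31, 5), Function('V')(-1, N)) = Add(Mul(-31, 5), Add(-1, -1)) = Add(-155, -2) = -157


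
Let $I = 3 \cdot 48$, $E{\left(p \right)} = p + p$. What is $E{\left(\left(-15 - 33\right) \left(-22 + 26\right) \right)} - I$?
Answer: $-528$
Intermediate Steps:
$E{\left(p \right)} = 2 p$
$I = 144$
$E{\left(\left(-15 - 33\right) \left(-22 + 26\right) \right)} - I = 2 \left(-15 - 33\right) \left(-22 + 26\right) - 144 = 2 \left(\left(-48\right) 4\right) - 144 = 2 \left(-192\right) - 144 = -384 - 144 = -528$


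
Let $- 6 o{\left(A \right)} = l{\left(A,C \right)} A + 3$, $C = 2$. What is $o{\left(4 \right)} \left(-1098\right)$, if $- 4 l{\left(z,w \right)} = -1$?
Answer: $732$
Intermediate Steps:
$l{\left(z,w \right)} = \frac{1}{4}$ ($l{\left(z,w \right)} = \left(- \frac{1}{4}\right) \left(-1\right) = \frac{1}{4}$)
$o{\left(A \right)} = - \frac{1}{2} - \frac{A}{24}$ ($o{\left(A \right)} = - \frac{\frac{A}{4} + 3}{6} = - \frac{3 + \frac{A}{4}}{6} = - \frac{1}{2} - \frac{A}{24}$)
$o{\left(4 \right)} \left(-1098\right) = \left(- \frac{1}{2} - \frac{1}{6}\right) \left(-1098\right) = \left(- \frac{2}{3}\right) \left(-1098\right) = 732$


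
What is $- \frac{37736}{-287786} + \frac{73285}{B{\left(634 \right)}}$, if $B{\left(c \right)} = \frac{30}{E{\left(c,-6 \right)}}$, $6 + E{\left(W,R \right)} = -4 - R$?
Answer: $- \frac{4218022798}{431679} \approx -9771.2$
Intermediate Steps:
$E{\left(W,R \right)} = -10 - R$ ($E{\left(W,R \right)} = -6 - \left(4 + R\right) = -10 - R$)
$B{\left(c \right)} = - \frac{15}{2}$ ($B{\left(c \right)} = \frac{30}{-10 - -6} = \frac{30}{-10 + 6} = \frac{30}{-4} = 30 \left(- \frac{1}{4}\right) = - \frac{15}{2}$)
$- \frac{37736}{-287786} + \frac{73285}{B{\left(634 \right)}} = - \frac{37736}{-287786} + \frac{73285}{- \frac{15}{2}} = \left(-37736\right) \left(- \frac{1}{287786}\right) + 73285 \left(- \frac{2}{15}\right) = \frac{18868}{143893} - \frac{29314}{3} = - \frac{4218022798}{431679}$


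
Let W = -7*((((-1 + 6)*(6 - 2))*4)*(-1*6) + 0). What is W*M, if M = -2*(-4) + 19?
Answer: 90720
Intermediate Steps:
M = 27 (M = 8 + 19 = 27)
W = 3360 (W = -7*(((5*4)*4)*(-6) + 0) = -7*((20*4)*(-6) + 0) = -7*(80*(-6) + 0) = -7*(-480 + 0) = -7*(-480) = 3360)
W*M = 3360*27 = 90720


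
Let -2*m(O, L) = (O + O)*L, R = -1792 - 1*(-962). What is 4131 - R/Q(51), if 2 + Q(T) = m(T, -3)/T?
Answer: 4961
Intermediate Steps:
R = -830 (R = -1792 + 962 = -830)
m(O, L) = -L*O (m(O, L) = -(O + O)*L/2 = -2*O*L/2 = -L*O)
Q(T) = 1 (Q(T) = -2 + (-1*(-3)*T)/T = -2 + (3*T)/T = -2 + 3 = 1)
4131 - R/Q(51) = 4131 - (-830)/1 = 4131 - (-830) = 4131 - 1*(-830) = 4131 + 830 = 4961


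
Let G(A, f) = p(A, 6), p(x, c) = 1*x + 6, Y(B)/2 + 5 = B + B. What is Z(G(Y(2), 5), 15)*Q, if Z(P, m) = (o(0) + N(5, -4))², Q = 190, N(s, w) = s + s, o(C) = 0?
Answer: 19000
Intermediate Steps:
Y(B) = -10 + 4*B (Y(B) = -10 + 2*(B + B) = -10 + 2*(2*B) = -10 + 4*B)
p(x, c) = 6 + x (p(x, c) = x + 6 = 6 + x)
N(s, w) = 2*s
G(A, f) = 6 + A
Z(P, m) = 100 (Z(P, m) = (0 + 2*5)² = (0 + 10)² = 10² = 100)
Z(G(Y(2), 5), 15)*Q = 100*190 = 19000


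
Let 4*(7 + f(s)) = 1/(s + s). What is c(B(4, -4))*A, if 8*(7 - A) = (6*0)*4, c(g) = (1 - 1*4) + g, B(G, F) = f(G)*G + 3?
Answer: -1561/8 ≈ -195.13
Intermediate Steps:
f(s) = -7 + 1/(8*s) (f(s) = -7 + 1/(4*(s + s)) = -7 + 1/(4*((2*s))) = -7 + (1/(2*s))/4 = -7 + 1/(8*s))
B(G, F) = 3 + G*(-7 + 1/(8*G)) (B(G, F) = (-7 + 1/(8*G))*G + 3 = G*(-7 + 1/(8*G)) + 3 = 3 + G*(-7 + 1/(8*G)))
c(g) = -3 + g (c(g) = (1 - 4) + g = -3 + g)
A = 7 (A = 7 - 6*0*4/8 = 7 - 0*4 = 7 - ⅛*0 = 7 + 0 = 7)
c(B(4, -4))*A = (-3 + (25/8 - 7*4))*7 = (-3 + (25/8 - 28))*7 = (-3 - 199/8)*7 = -223/8*7 = -1561/8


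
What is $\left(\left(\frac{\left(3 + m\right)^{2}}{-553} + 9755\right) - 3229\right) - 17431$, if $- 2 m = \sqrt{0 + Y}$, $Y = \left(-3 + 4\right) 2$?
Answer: $- \frac{12060949}{1106} + \frac{3 \sqrt{2}}{553} \approx -10905.0$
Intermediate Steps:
$Y = 2$ ($Y = 1 \cdot 2 = 2$)
$m = - \frac{\sqrt{2}}{2}$ ($m = - \frac{\sqrt{0 + 2}}{2} = - \frac{\sqrt{2}}{2} \approx -0.70711$)
$\left(\left(\frac{\left(3 + m\right)^{2}}{-553} + 9755\right) - 3229\right) - 17431 = \left(\left(\frac{\left(3 - \frac{\sqrt{2}}{2}\right)^{2}}{-553} + 9755\right) - 3229\right) - 17431 = \left(\left(\left(3 - \frac{\sqrt{2}}{2}\right)^{2} \left(- \frac{1}{553}\right) + 9755\right) - 3229\right) - 17431 = \left(\left(- \frac{\left(3 - \frac{\sqrt{2}}{2}\right)^{2}}{553} + 9755\right) - 3229\right) - 17431 = \left(\left(9755 - \frac{\left(3 - \frac{\sqrt{2}}{2}\right)^{2}}{553}\right) - 3229\right) - 17431 = \left(6526 - \frac{\left(3 - \frac{\sqrt{2}}{2}\right)^{2}}{553}\right) - 17431 = -10905 - \frac{\left(3 - \frac{\sqrt{2}}{2}\right)^{2}}{553}$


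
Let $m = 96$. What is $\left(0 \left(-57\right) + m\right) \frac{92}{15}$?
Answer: $\frac{2944}{5} \approx 588.8$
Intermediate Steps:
$\left(0 \left(-57\right) + m\right) \frac{92}{15} = \left(0 \left(-57\right) + 96\right) \frac{92}{15} = \left(0 + 96\right) 92 \cdot \frac{1}{15} = 96 \cdot \frac{92}{15} = \frac{2944}{5}$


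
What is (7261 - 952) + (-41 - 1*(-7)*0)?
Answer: 6268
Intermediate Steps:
(7261 - 952) + (-41 - 1*(-7)*0) = 6309 + (-41 + 7*0) = 6309 + (-41 + 0) = 6309 - 41 = 6268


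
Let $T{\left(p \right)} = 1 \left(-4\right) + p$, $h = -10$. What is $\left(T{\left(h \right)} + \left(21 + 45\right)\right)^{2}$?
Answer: $2704$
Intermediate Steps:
$T{\left(p \right)} = -4 + p$
$\left(T{\left(h \right)} + \left(21 + 45\right)\right)^{2} = \left(\left(-4 - 10\right) + \left(21 + 45\right)\right)^{2} = \left(-14 + 66\right)^{2} = 52^{2} = 2704$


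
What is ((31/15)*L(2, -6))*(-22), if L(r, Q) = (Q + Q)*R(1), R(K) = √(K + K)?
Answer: 2728*√2/5 ≈ 771.59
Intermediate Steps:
R(K) = √2*√K (R(K) = √(2*K) = √2*√K)
L(r, Q) = 2*Q*√2 (L(r, Q) = (Q + Q)*(√2*√1) = (2*Q)*(√2*1) = (2*Q)*√2 = 2*Q*√2)
((31/15)*L(2, -6))*(-22) = ((31/15)*(2*(-6)*√2))*(-22) = ((31*(1/15))*(-12*√2))*(-22) = (31*(-12*√2)/15)*(-22) = -124*√2/5*(-22) = 2728*√2/5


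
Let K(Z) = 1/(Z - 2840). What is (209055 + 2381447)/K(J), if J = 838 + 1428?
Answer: -1486948148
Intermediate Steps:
J = 2266
K(Z) = 1/(-2840 + Z)
(209055 + 2381447)/K(J) = (209055 + 2381447)/(1/(-2840 + 2266)) = 2590502/(1/(-574)) = 2590502/(-1/574) = 2590502*(-574) = -1486948148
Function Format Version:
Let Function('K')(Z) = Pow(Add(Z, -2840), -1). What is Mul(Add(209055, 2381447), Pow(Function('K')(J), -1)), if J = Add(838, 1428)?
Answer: -1486948148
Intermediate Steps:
J = 2266
Function('K')(Z) = Pow(Add(-2840, Z), -1)
Mul(Add(209055, 2381447), Pow(Function('K')(J), -1)) = Mul(Add(209055, 2381447), Pow(Pow(Add(-2840, 2266), -1), -1)) = Mul(2590502, Pow(Pow(-574, -1), -1)) = Mul(2590502, Pow(Rational(-1, 574), -1)) = Mul(2590502, -574) = -1486948148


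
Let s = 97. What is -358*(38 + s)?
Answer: -48330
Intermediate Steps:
-358*(38 + s) = -358*(38 + 97) = -358*135 = -48330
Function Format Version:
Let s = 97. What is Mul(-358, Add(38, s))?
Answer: -48330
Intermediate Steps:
Mul(-358, Add(38, s)) = Mul(-358, Add(38, 97)) = Mul(-358, 135) = -48330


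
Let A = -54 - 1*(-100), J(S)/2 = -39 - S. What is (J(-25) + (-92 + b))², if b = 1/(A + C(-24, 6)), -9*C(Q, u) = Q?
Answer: 306845289/21316 ≈ 14395.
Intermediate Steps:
J(S) = -78 - 2*S (J(S) = 2*(-39 - S) = -78 - 2*S)
C(Q, u) = -Q/9
A = 46 (A = -54 + 100 = 46)
b = 3/146 (b = 1/(46 - ⅑*(-24)) = 1/(46 + 8/3) = 1/(146/3) = 3/146 ≈ 0.020548)
(J(-25) + (-92 + b))² = ((-78 - 2*(-25)) + (-92 + 3/146))² = ((-78 + 50) - 13429/146)² = (-28 - 13429/146)² = (-17517/146)² = 306845289/21316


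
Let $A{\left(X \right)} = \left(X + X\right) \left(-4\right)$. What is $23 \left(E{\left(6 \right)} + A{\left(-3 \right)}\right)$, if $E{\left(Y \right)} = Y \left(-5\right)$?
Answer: $-138$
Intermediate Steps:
$E{\left(Y \right)} = - 5 Y$
$A{\left(X \right)} = - 8 X$ ($A{\left(X \right)} = 2 X \left(-4\right) = - 8 X$)
$23 \left(E{\left(6 \right)} + A{\left(-3 \right)}\right) = 23 \left(\left(-5\right) 6 - -24\right) = 23 \left(-30 + 24\right) = 23 \left(-6\right) = -138$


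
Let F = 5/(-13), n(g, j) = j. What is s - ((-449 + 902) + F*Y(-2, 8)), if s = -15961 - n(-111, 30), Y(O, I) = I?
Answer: -213732/13 ≈ -16441.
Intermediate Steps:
F = -5/13 (F = 5*(-1/13) = -5/13 ≈ -0.38462)
s = -15991 (s = -15961 - 1*30 = -15961 - 30 = -15991)
s - ((-449 + 902) + F*Y(-2, 8)) = -15991 - ((-449 + 902) - 5/13*8) = -15991 - (453 - 40/13) = -15991 - 1*5849/13 = -15991 - 5849/13 = -213732/13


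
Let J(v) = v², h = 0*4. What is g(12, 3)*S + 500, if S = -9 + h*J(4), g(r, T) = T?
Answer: 473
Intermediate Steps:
h = 0
S = -9 (S = -9 + 0*4² = -9 + 0*16 = -9 + 0 = -9)
g(12, 3)*S + 500 = 3*(-9) + 500 = -27 + 500 = 473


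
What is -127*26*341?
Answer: -1125982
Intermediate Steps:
-127*26*341 = -3302*341 = -1125982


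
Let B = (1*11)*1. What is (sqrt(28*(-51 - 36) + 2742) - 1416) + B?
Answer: -1405 + 3*sqrt(34) ≈ -1387.5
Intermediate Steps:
B = 11 (B = 11*1 = 11)
(sqrt(28*(-51 - 36) + 2742) - 1416) + B = (sqrt(28*(-51 - 36) + 2742) - 1416) + 11 = (sqrt(28*(-87) + 2742) - 1416) + 11 = (sqrt(-2436 + 2742) - 1416) + 11 = (sqrt(306) - 1416) + 11 = (3*sqrt(34) - 1416) + 11 = (-1416 + 3*sqrt(34)) + 11 = -1405 + 3*sqrt(34)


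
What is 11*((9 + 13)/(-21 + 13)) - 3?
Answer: -133/4 ≈ -33.250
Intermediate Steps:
11*((9 + 13)/(-21 + 13)) - 3 = 11*(22/(-8)) - 3 = 11*(22*(-⅛)) - 3 = 11*(-11/4) - 3 = -121/4 - 3 = -133/4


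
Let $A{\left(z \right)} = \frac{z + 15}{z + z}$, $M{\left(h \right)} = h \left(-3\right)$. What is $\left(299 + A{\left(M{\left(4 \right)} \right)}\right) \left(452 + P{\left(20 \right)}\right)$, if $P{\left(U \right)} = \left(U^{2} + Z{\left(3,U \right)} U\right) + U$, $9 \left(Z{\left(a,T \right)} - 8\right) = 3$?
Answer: $\frac{620863}{2} \approx 3.1043 \cdot 10^{5}$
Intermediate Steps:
$Z{\left(a,T \right)} = \frac{25}{3}$ ($Z{\left(a,T \right)} = 8 + \frac{1}{9} \cdot 3 = 8 + \frac{1}{3} = \frac{25}{3}$)
$M{\left(h \right)} = - 3 h$
$P{\left(U \right)} = U^{2} + \frac{28 U}{3}$ ($P{\left(U \right)} = \left(U^{2} + \frac{25 U}{3}\right) + U = U^{2} + \frac{28 U}{3}$)
$A{\left(z \right)} = \frac{15 + z}{2 z}$
$\left(299 + A{\left(M{\left(4 \right)} \right)}\right) \left(452 + P{\left(20 \right)}\right) = \left(299 + \frac{15 - 12}{2 \left(\left(-3\right) 4\right)}\right) \left(452 + \frac{1}{3} \cdot 20 \left(28 + 3 \cdot 20\right)\right) = \left(299 + \frac{15 - 12}{2 \left(-12\right)}\right) \left(452 + \frac{1}{3} \cdot 20 \left(28 + 60\right)\right) = \left(299 + \frac{1}{2} \left(- \frac{1}{12}\right) 3\right) \left(452 + \frac{1}{3} \cdot 20 \cdot 88\right) = \left(299 - \frac{1}{8}\right) \left(452 + \frac{1760}{3}\right) = \frac{2391}{8} \cdot \frac{3116}{3} = \frac{620863}{2}$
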